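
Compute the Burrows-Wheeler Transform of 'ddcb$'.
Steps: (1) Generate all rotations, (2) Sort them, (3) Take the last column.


Rotations (sorted):
  0: $ddcb -> last char: b
  1: b$ddc -> last char: c
  2: cb$dd -> last char: d
  3: dcb$d -> last char: d
  4: ddcb$ -> last char: $


BWT = bcdd$


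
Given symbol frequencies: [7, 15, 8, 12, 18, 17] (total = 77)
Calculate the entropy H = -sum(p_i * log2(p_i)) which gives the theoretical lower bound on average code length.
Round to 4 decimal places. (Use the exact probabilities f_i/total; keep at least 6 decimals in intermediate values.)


Per-symbol terms -p_i * log2(p_i) with p_i = f_i/77:
  p = 7/77 = 0.090909: log2(p) = -3.459432, -p*log2(p) = 0.314494
  p = 15/77 = 0.194805: log2(p) = -2.359896, -p*log2(p) = 0.459720
  p = 8/77 = 0.103896: log2(p) = -3.266787, -p*log2(p) = 0.339406
  p = 12/77 = 0.155844: log2(p) = -2.681824, -p*log2(p) = 0.417947
  p = 18/77 = 0.233766: log2(p) = -2.096862, -p*log2(p) = 0.490175
  p = 17/77 = 0.220779: log2(p) = -2.179324, -p*log2(p) = 0.481149
H = 0.314494 + 0.459720 + 0.339406 + 0.417947 + 0.490175 + 0.481149 = 2.502891

H = 2.5029 bits/symbol


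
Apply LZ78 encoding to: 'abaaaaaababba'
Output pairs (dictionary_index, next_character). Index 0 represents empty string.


LZ78 encoding steps:
Dictionary: {0: ''}
Step 1: w='' (idx 0), next='a' -> output (0, 'a'), add 'a' as idx 1
Step 2: w='' (idx 0), next='b' -> output (0, 'b'), add 'b' as idx 2
Step 3: w='a' (idx 1), next='a' -> output (1, 'a'), add 'aa' as idx 3
Step 4: w='aa' (idx 3), next='a' -> output (3, 'a'), add 'aaa' as idx 4
Step 5: w='a' (idx 1), next='b' -> output (1, 'b'), add 'ab' as idx 5
Step 6: w='ab' (idx 5), next='b' -> output (5, 'b'), add 'abb' as idx 6
Step 7: w='a' (idx 1), end of input -> output (1, '')


Encoded: [(0, 'a'), (0, 'b'), (1, 'a'), (3, 'a'), (1, 'b'), (5, 'b'), (1, '')]


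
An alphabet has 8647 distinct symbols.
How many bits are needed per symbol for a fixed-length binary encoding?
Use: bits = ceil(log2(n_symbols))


log2(8647) = 13.078
Bracket: 2^13 = 8192 < 8647 <= 2^14 = 16384
So ceil(log2(8647)) = 14

bits = ceil(log2(8647)) = ceil(13.078) = 14 bits


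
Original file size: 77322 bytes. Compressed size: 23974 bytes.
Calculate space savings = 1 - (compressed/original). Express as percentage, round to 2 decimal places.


ratio = compressed/original = 23974/77322 = 0.310054
savings = 1 - ratio = 1 - 0.310054 = 0.689946
as a percentage: 0.689946 * 100 = 68.99%

Space savings = 1 - 23974/77322 = 68.99%


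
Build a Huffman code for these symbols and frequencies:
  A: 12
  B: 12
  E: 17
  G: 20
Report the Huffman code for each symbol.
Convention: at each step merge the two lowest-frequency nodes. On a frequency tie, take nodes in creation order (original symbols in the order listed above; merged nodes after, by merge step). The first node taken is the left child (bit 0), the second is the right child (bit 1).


Huffman tree construction:
Step 1: Merge A(12) + B(12) = 24
Step 2: Merge E(17) + G(20) = 37
Step 3: Merge (A+B)(24) + (E+G)(37) = 61
Read each symbol's code off the tree from the root (left child = 0, right child = 1).

Codes:
  A: 00 (length 2)
  B: 01 (length 2)
  E: 10 (length 2)
  G: 11 (length 2)
Average code length: 122/61 = 2.0000 bits/symbol


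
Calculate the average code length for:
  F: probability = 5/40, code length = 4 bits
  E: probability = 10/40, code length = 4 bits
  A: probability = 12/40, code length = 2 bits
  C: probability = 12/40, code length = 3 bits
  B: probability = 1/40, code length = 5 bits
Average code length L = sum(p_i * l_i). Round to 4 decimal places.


Weighted contributions p_i * l_i:
  F: (5/40) * 4 = 20/40
  E: (10/40) * 4 = 40/40
  A: (12/40) * 2 = 24/40
  C: (12/40) * 3 = 36/40
  B: (1/40) * 5 = 5/40
Sum = (20 + 40 + 24 + 36 + 5)/40 = 125/40

L = 125/40 = 3.1250 bits/symbol


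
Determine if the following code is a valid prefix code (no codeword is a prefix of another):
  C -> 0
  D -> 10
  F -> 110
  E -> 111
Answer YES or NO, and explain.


Checking each pair (does one codeword prefix another?):
  C='0' vs D='10': no prefix
  C='0' vs F='110': no prefix
  C='0' vs E='111': no prefix
  D='10' vs C='0': no prefix
  D='10' vs F='110': no prefix
  D='10' vs E='111': no prefix
  F='110' vs C='0': no prefix
  F='110' vs D='10': no prefix
  F='110' vs E='111': no prefix
  E='111' vs C='0': no prefix
  E='111' vs D='10': no prefix
  E='111' vs F='110': no prefix
No violation found over all pairs.

YES -- this is a valid prefix code. No codeword is a prefix of any other codeword.


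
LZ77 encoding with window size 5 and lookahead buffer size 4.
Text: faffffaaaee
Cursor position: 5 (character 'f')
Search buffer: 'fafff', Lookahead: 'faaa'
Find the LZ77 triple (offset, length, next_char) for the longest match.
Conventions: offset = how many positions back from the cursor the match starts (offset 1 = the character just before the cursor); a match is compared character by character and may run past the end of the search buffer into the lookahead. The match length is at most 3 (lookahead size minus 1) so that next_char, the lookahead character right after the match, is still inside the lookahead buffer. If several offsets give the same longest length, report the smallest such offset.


Try each offset into the search buffer:
  offset=1 (pos 4, char 'f'): match length 1
  offset=2 (pos 3, char 'f'): match length 1
  offset=3 (pos 2, char 'f'): match length 1
  offset=4 (pos 1, char 'a'): match length 0
  offset=5 (pos 0, char 'f'): match length 2
Longest match has length 2 at offset 5.
next_char = character at position 5 + 2 = 7 -> 'a'

Best match: offset=5, length=2 (matching 'fa' starting at position 0)
LZ77 triple: (5, 2, 'a')


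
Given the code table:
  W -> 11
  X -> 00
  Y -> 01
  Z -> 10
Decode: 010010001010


Decoding:
01 -> Y
00 -> X
10 -> Z
00 -> X
10 -> Z
10 -> Z


Result: YXZXZZ


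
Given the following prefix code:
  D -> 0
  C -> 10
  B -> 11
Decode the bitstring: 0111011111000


Decoding step by step:
Bits 0 -> D
Bits 11 -> B
Bits 10 -> C
Bits 11 -> B
Bits 11 -> B
Bits 10 -> C
Bits 0 -> D
Bits 0 -> D


Decoded message: DBCBBCDD


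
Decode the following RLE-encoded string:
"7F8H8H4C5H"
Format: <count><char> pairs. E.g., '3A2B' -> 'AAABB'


Expanding each <count><char> pair:
  7F -> 'FFFFFFF'
  8H -> 'HHHHHHHH'
  8H -> 'HHHHHHHH'
  4C -> 'CCCC'
  5H -> 'HHHHH'

Decoded = FFFFFFFHHHHHHHHHHHHHHHHCCCCHHHHH


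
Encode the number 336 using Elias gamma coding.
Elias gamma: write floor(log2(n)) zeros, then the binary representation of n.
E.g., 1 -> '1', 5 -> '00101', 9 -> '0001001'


num_bits = floor(log2(336)) + 1 = 9
leading_zeros = num_bits - 1 = 8
binary(336) = 101010000

Elias gamma(336) = '00000000' + '101010000' = 00000000101010000 (17 bits)


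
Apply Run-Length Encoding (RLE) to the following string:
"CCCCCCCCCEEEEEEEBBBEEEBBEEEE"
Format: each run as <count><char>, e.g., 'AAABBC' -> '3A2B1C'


Scanning runs left to right:
  i=0: run of 'C' x 9 -> '9C'
  i=9: run of 'E' x 7 -> '7E'
  i=16: run of 'B' x 3 -> '3B'
  i=19: run of 'E' x 3 -> '3E'
  i=22: run of 'B' x 2 -> '2B'
  i=24: run of 'E' x 4 -> '4E'

RLE = 9C7E3B3E2B4E


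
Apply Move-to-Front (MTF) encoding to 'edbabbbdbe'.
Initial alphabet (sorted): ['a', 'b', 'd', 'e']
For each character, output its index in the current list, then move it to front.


MTF encoding:
'e': index 3 in ['a', 'b', 'd', 'e'] -> ['e', 'a', 'b', 'd']
'd': index 3 in ['e', 'a', 'b', 'd'] -> ['d', 'e', 'a', 'b']
'b': index 3 in ['d', 'e', 'a', 'b'] -> ['b', 'd', 'e', 'a']
'a': index 3 in ['b', 'd', 'e', 'a'] -> ['a', 'b', 'd', 'e']
'b': index 1 in ['a', 'b', 'd', 'e'] -> ['b', 'a', 'd', 'e']
'b': index 0 in ['b', 'a', 'd', 'e'] -> ['b', 'a', 'd', 'e']
'b': index 0 in ['b', 'a', 'd', 'e'] -> ['b', 'a', 'd', 'e']
'd': index 2 in ['b', 'a', 'd', 'e'] -> ['d', 'b', 'a', 'e']
'b': index 1 in ['d', 'b', 'a', 'e'] -> ['b', 'd', 'a', 'e']
'e': index 3 in ['b', 'd', 'a', 'e'] -> ['e', 'b', 'd', 'a']


Output: [3, 3, 3, 3, 1, 0, 0, 2, 1, 3]


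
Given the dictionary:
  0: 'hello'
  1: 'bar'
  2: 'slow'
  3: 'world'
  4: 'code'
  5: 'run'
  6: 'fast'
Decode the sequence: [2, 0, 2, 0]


Look up each index in the dictionary:
  2 -> 'slow'
  0 -> 'hello'
  2 -> 'slow'
  0 -> 'hello'

Decoded: "slow hello slow hello"


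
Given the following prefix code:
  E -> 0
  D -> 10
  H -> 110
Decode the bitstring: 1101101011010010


Decoding step by step:
Bits 110 -> H
Bits 110 -> H
Bits 10 -> D
Bits 110 -> H
Bits 10 -> D
Bits 0 -> E
Bits 10 -> D


Decoded message: HHDHDED


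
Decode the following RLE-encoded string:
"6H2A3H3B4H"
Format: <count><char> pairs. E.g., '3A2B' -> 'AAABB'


Expanding each <count><char> pair:
  6H -> 'HHHHHH'
  2A -> 'AA'
  3H -> 'HHH'
  3B -> 'BBB'
  4H -> 'HHHH'

Decoded = HHHHHHAAHHHBBBHHHH


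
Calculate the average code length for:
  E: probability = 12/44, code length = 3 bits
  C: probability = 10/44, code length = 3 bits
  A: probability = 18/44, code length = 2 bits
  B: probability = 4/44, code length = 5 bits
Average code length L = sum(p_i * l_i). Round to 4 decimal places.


Weighted contributions p_i * l_i:
  E: (12/44) * 3 = 36/44
  C: (10/44) * 3 = 30/44
  A: (18/44) * 2 = 36/44
  B: (4/44) * 5 = 20/44
Sum = (36 + 30 + 36 + 20)/44 = 122/44

L = 122/44 = 2.7727 bits/symbol


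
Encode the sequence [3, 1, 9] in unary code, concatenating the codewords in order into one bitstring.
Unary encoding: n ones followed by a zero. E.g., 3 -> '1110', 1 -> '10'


Encode each number as n ones followed by a terminating 0:
  3 -> 1110 (4 bits)
  1 -> 10 (2 bits)
  9 -> 1111111110 (10 bits)
Total length = 4 + 2 + 10 = 16 bits.

Unary([3, 1, 9]) = 1110101111111110 (16 bits)


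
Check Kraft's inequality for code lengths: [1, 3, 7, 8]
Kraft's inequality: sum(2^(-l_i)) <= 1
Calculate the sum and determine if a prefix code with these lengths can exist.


Sum = 2^(-1) + 2^(-3) + 2^(-7) + 2^(-8)
    = 0.5 + 0.125 + 0.0078125 + 0.00390625
    = 163/256 = 0.63671875
Since 0.63671875 <= 1, Kraft's inequality IS satisfied.
A prefix code with these lengths CAN exist.

Kraft sum = 0.63671875. Satisfied.


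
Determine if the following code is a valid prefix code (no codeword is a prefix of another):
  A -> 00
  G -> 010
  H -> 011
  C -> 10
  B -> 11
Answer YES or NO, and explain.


Checking each pair (does one codeword prefix another?):
  A='00' vs G='010': no prefix
  A='00' vs H='011': no prefix
  A='00' vs C='10': no prefix
  A='00' vs B='11': no prefix
  G='010' vs A='00': no prefix
  G='010' vs H='011': no prefix
  G='010' vs C='10': no prefix
  G='010' vs B='11': no prefix
  H='011' vs A='00': no prefix
  H='011' vs G='010': no prefix
  H='011' vs C='10': no prefix
  H='011' vs B='11': no prefix
  C='10' vs A='00': no prefix
  C='10' vs G='010': no prefix
  C='10' vs H='011': no prefix
  C='10' vs B='11': no prefix
  B='11' vs A='00': no prefix
  B='11' vs G='010': no prefix
  B='11' vs H='011': no prefix
  B='11' vs C='10': no prefix
No violation found over all pairs.

YES -- this is a valid prefix code. No codeword is a prefix of any other codeword.


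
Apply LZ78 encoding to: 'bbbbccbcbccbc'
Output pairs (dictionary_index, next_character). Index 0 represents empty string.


LZ78 encoding steps:
Dictionary: {0: ''}
Step 1: w='' (idx 0), next='b' -> output (0, 'b'), add 'b' as idx 1
Step 2: w='b' (idx 1), next='b' -> output (1, 'b'), add 'bb' as idx 2
Step 3: w='b' (idx 1), next='c' -> output (1, 'c'), add 'bc' as idx 3
Step 4: w='' (idx 0), next='c' -> output (0, 'c'), add 'c' as idx 4
Step 5: w='bc' (idx 3), next='b' -> output (3, 'b'), add 'bcb' as idx 5
Step 6: w='c' (idx 4), next='c' -> output (4, 'c'), add 'cc' as idx 6
Step 7: w='bc' (idx 3), end of input -> output (3, '')


Encoded: [(0, 'b'), (1, 'b'), (1, 'c'), (0, 'c'), (3, 'b'), (4, 'c'), (3, '')]


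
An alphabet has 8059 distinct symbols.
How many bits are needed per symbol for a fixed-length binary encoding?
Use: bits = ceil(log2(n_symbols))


log2(8059) = 12.9764
Bracket: 2^12 = 4096 < 8059 <= 2^13 = 8192
So ceil(log2(8059)) = 13

bits = ceil(log2(8059)) = ceil(12.9764) = 13 bits


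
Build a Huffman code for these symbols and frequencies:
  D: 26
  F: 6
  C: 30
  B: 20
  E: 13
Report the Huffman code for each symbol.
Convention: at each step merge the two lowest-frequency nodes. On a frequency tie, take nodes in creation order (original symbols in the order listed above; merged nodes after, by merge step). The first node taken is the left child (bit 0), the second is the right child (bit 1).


Huffman tree construction:
Step 1: Merge F(6) + E(13) = 19
Step 2: Merge (F+E)(19) + B(20) = 39
Step 3: Merge D(26) + C(30) = 56
Step 4: Merge ((F+E)+B)(39) + (D+C)(56) = 95
Read each symbol's code off the tree from the root (left child = 0, right child = 1).

Codes:
  D: 10 (length 2)
  F: 000 (length 3)
  C: 11 (length 2)
  B: 01 (length 2)
  E: 001 (length 3)
Average code length: 209/95 = 2.2000 bits/symbol


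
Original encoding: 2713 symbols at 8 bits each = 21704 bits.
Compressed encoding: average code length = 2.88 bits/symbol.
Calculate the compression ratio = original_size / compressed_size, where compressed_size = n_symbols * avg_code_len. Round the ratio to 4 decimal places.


original_size = n_symbols * orig_bits = 2713 * 8 = 21704 bits
compressed_size = n_symbols * avg_code_len = 2713 * 2.88 = 7813.44 bits
ratio = original_size / compressed_size = 21704 / 7813.44 = 2.7778

Compression ratio = 2.7778


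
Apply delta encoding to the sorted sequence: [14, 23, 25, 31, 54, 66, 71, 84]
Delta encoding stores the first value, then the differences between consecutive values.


First value: 14
Deltas:
  23 - 14 = 9
  25 - 23 = 2
  31 - 25 = 6
  54 - 31 = 23
  66 - 54 = 12
  71 - 66 = 5
  84 - 71 = 13


Delta encoded: [14, 9, 2, 6, 23, 12, 5, 13]


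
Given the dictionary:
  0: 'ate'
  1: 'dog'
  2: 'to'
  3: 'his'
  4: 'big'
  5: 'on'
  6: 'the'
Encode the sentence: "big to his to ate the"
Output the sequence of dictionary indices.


Look up each word in the dictionary:
  'big' -> 4
  'to' -> 2
  'his' -> 3
  'to' -> 2
  'ate' -> 0
  'the' -> 6

Encoded: [4, 2, 3, 2, 0, 6]


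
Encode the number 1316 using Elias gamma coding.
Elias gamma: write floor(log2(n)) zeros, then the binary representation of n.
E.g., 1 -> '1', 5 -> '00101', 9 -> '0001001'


num_bits = floor(log2(1316)) + 1 = 11
leading_zeros = num_bits - 1 = 10
binary(1316) = 10100100100

Elias gamma(1316) = '0000000000' + '10100100100' = 000000000010100100100 (21 bits)


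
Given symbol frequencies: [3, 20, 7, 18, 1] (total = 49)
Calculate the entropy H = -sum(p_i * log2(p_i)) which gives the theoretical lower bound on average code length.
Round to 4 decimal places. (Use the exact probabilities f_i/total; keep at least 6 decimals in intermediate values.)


Per-symbol terms -p_i * log2(p_i) with p_i = f_i/49:
  p = 3/49 = 0.061224: log2(p) = -4.029747, -p*log2(p) = 0.246719
  p = 20/49 = 0.408163: log2(p) = -1.292782, -p*log2(p) = 0.527666
  p = 7/49 = 0.142857: log2(p) = -2.807355, -p*log2(p) = 0.401051
  p = 18/49 = 0.367347: log2(p) = -1.444785, -p*log2(p) = 0.530737
  p = 1/49 = 0.020408: log2(p) = -5.614710, -p*log2(p) = 0.114586
H = 0.246719 + 0.527666 + 0.401051 + 0.530737 + 0.114586 = 1.820759

H = 1.8208 bits/symbol


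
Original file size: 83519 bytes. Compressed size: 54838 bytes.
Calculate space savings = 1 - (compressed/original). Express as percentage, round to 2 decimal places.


ratio = compressed/original = 54838/83519 = 0.656593
savings = 1 - ratio = 1 - 0.656593 = 0.343407
as a percentage: 0.343407 * 100 = 34.34%

Space savings = 1 - 54838/83519 = 34.34%


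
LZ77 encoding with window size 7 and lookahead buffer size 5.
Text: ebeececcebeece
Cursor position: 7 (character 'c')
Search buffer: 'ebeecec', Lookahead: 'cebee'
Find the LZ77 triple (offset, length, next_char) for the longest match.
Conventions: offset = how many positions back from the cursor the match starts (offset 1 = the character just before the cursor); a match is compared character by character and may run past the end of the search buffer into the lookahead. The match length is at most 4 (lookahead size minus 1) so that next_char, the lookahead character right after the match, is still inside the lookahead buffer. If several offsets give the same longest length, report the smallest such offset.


Try each offset into the search buffer:
  offset=1 (pos 6, char 'c'): match length 1
  offset=2 (pos 5, char 'e'): match length 0
  offset=3 (pos 4, char 'c'): match length 2
  offset=4 (pos 3, char 'e'): match length 0
  offset=5 (pos 2, char 'e'): match length 0
  offset=6 (pos 1, char 'b'): match length 0
  offset=7 (pos 0, char 'e'): match length 0
Longest match has length 2 at offset 3.
next_char = character at position 7 + 2 = 9 -> 'b'

Best match: offset=3, length=2 (matching 'ce' starting at position 4)
LZ77 triple: (3, 2, 'b')


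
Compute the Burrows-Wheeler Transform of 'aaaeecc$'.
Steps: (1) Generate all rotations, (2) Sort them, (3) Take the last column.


Rotations (sorted):
  0: $aaaeecc -> last char: c
  1: aaaeecc$ -> last char: $
  2: aaeecc$a -> last char: a
  3: aeecc$aa -> last char: a
  4: c$aaaeec -> last char: c
  5: cc$aaaee -> last char: e
  6: ecc$aaae -> last char: e
  7: eecc$aaa -> last char: a


BWT = c$aaceea


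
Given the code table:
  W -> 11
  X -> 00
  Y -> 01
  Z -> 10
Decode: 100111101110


Decoding:
10 -> Z
01 -> Y
11 -> W
10 -> Z
11 -> W
10 -> Z


Result: ZYWZWZ


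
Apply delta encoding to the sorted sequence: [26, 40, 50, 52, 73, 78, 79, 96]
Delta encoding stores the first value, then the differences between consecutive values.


First value: 26
Deltas:
  40 - 26 = 14
  50 - 40 = 10
  52 - 50 = 2
  73 - 52 = 21
  78 - 73 = 5
  79 - 78 = 1
  96 - 79 = 17


Delta encoded: [26, 14, 10, 2, 21, 5, 1, 17]


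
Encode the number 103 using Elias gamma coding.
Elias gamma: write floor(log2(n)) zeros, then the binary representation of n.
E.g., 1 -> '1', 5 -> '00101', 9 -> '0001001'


num_bits = floor(log2(103)) + 1 = 7
leading_zeros = num_bits - 1 = 6
binary(103) = 1100111

Elias gamma(103) = '000000' + '1100111' = 0000001100111 (13 bits)


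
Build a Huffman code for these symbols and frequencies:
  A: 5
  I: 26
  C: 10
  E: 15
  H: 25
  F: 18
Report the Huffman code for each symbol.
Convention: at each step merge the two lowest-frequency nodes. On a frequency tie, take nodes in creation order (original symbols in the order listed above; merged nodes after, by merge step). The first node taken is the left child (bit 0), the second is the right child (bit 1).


Huffman tree construction:
Step 1: Merge A(5) + C(10) = 15
Step 2: Merge E(15) + (A+C)(15) = 30
Step 3: Merge F(18) + H(25) = 43
Step 4: Merge I(26) + (E+(A+C))(30) = 56
Step 5: Merge (F+H)(43) + (I+(E+(A+C)))(56) = 99
Read each symbol's code off the tree from the root (left child = 0, right child = 1).

Codes:
  A: 1110 (length 4)
  I: 10 (length 2)
  C: 1111 (length 4)
  E: 110 (length 3)
  H: 01 (length 2)
  F: 00 (length 2)
Average code length: 243/99 = 2.4545 bits/symbol


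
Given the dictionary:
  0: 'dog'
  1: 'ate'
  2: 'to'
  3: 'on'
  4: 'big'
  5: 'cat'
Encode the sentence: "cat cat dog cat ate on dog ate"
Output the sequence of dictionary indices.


Look up each word in the dictionary:
  'cat' -> 5
  'cat' -> 5
  'dog' -> 0
  'cat' -> 5
  'ate' -> 1
  'on' -> 3
  'dog' -> 0
  'ate' -> 1

Encoded: [5, 5, 0, 5, 1, 3, 0, 1]


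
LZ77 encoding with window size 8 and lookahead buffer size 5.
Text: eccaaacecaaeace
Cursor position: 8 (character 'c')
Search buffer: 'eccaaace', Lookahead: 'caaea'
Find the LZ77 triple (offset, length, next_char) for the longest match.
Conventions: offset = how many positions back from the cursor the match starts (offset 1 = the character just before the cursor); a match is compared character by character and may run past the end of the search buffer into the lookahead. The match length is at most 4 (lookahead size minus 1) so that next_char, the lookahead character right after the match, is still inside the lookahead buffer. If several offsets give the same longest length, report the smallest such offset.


Try each offset into the search buffer:
  offset=1 (pos 7, char 'e'): match length 0
  offset=2 (pos 6, char 'c'): match length 1
  offset=3 (pos 5, char 'a'): match length 0
  offset=4 (pos 4, char 'a'): match length 0
  offset=5 (pos 3, char 'a'): match length 0
  offset=6 (pos 2, char 'c'): match length 3
  offset=7 (pos 1, char 'c'): match length 1
  offset=8 (pos 0, char 'e'): match length 0
Longest match has length 3 at offset 6.
next_char = character at position 8 + 3 = 11 -> 'e'

Best match: offset=6, length=3 (matching 'caa' starting at position 2)
LZ77 triple: (6, 3, 'e')


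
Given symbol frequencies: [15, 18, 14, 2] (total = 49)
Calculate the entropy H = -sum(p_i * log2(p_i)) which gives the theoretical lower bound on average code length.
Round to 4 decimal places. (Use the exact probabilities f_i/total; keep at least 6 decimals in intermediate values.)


Per-symbol terms -p_i * log2(p_i) with p_i = f_i/49:
  p = 15/49 = 0.306122: log2(p) = -1.707819, -p*log2(p) = 0.522802
  p = 18/49 = 0.367347: log2(p) = -1.444785, -p*log2(p) = 0.530737
  p = 14/49 = 0.285714: log2(p) = -1.807355, -p*log2(p) = 0.516387
  p = 2/49 = 0.040816: log2(p) = -4.614710, -p*log2(p) = 0.188356
H = 0.522802 + 0.530737 + 0.516387 + 0.188356 = 1.758282

H = 1.7583 bits/symbol


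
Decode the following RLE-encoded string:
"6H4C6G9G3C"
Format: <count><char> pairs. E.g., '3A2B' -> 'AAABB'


Expanding each <count><char> pair:
  6H -> 'HHHHHH'
  4C -> 'CCCC'
  6G -> 'GGGGGG'
  9G -> 'GGGGGGGGG'
  3C -> 'CCC'

Decoded = HHHHHHCCCCGGGGGGGGGGGGGGGCCC


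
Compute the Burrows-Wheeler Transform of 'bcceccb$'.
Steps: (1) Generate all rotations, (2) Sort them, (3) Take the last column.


Rotations (sorted):
  0: $bcceccb -> last char: b
  1: b$bccecc -> last char: c
  2: bcceccb$ -> last char: $
  3: cb$bccec -> last char: c
  4: ccb$bcce -> last char: e
  5: cceccb$b -> last char: b
  6: ceccb$bc -> last char: c
  7: eccb$bcc -> last char: c


BWT = bc$cebcc


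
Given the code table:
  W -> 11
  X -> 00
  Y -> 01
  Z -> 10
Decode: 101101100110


Decoding:
10 -> Z
11 -> W
01 -> Y
10 -> Z
01 -> Y
10 -> Z


Result: ZWYZYZ


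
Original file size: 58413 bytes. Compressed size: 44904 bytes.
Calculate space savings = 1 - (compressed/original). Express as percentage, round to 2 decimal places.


ratio = compressed/original = 44904/58413 = 0.768733
savings = 1 - ratio = 1 - 0.768733 = 0.231267
as a percentage: 0.231267 * 100 = 23.13%

Space savings = 1 - 44904/58413 = 23.13%


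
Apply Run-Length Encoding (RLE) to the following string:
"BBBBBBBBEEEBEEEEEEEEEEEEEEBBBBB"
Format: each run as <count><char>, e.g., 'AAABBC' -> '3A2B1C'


Scanning runs left to right:
  i=0: run of 'B' x 8 -> '8B'
  i=8: run of 'E' x 3 -> '3E'
  i=11: run of 'B' x 1 -> '1B'
  i=12: run of 'E' x 14 -> '14E'
  i=26: run of 'B' x 5 -> '5B'

RLE = 8B3E1B14E5B


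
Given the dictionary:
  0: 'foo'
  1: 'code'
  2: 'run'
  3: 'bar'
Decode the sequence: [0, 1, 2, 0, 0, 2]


Look up each index in the dictionary:
  0 -> 'foo'
  1 -> 'code'
  2 -> 'run'
  0 -> 'foo'
  0 -> 'foo'
  2 -> 'run'

Decoded: "foo code run foo foo run"


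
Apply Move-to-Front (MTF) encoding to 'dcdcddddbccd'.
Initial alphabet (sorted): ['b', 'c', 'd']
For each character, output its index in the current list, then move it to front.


MTF encoding:
'd': index 2 in ['b', 'c', 'd'] -> ['d', 'b', 'c']
'c': index 2 in ['d', 'b', 'c'] -> ['c', 'd', 'b']
'd': index 1 in ['c', 'd', 'b'] -> ['d', 'c', 'b']
'c': index 1 in ['d', 'c', 'b'] -> ['c', 'd', 'b']
'd': index 1 in ['c', 'd', 'b'] -> ['d', 'c', 'b']
'd': index 0 in ['d', 'c', 'b'] -> ['d', 'c', 'b']
'd': index 0 in ['d', 'c', 'b'] -> ['d', 'c', 'b']
'd': index 0 in ['d', 'c', 'b'] -> ['d', 'c', 'b']
'b': index 2 in ['d', 'c', 'b'] -> ['b', 'd', 'c']
'c': index 2 in ['b', 'd', 'c'] -> ['c', 'b', 'd']
'c': index 0 in ['c', 'b', 'd'] -> ['c', 'b', 'd']
'd': index 2 in ['c', 'b', 'd'] -> ['d', 'c', 'b']


Output: [2, 2, 1, 1, 1, 0, 0, 0, 2, 2, 0, 2]


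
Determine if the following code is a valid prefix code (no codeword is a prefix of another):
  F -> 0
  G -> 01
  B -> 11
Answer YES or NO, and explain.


Checking each pair (does one codeword prefix another?):
  F='0' vs G='01': prefix -- VIOLATION

NO -- this is NOT a valid prefix code. F (0) is a prefix of G (01).


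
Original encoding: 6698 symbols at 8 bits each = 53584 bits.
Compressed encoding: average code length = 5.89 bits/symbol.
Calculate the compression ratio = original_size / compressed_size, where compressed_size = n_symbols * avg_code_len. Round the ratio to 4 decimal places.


original_size = n_symbols * orig_bits = 6698 * 8 = 53584 bits
compressed_size = n_symbols * avg_code_len = 6698 * 5.89 = 39451.22 bits
ratio = original_size / compressed_size = 53584 / 39451.22 = 1.3582

Compression ratio = 1.3582


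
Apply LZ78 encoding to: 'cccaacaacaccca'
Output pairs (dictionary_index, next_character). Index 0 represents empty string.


LZ78 encoding steps:
Dictionary: {0: ''}
Step 1: w='' (idx 0), next='c' -> output (0, 'c'), add 'c' as idx 1
Step 2: w='c' (idx 1), next='c' -> output (1, 'c'), add 'cc' as idx 2
Step 3: w='' (idx 0), next='a' -> output (0, 'a'), add 'a' as idx 3
Step 4: w='a' (idx 3), next='c' -> output (3, 'c'), add 'ac' as idx 4
Step 5: w='a' (idx 3), next='a' -> output (3, 'a'), add 'aa' as idx 5
Step 6: w='c' (idx 1), next='a' -> output (1, 'a'), add 'ca' as idx 6
Step 7: w='cc' (idx 2), next='c' -> output (2, 'c'), add 'ccc' as idx 7
Step 8: w='a' (idx 3), end of input -> output (3, '')


Encoded: [(0, 'c'), (1, 'c'), (0, 'a'), (3, 'c'), (3, 'a'), (1, 'a'), (2, 'c'), (3, '')]


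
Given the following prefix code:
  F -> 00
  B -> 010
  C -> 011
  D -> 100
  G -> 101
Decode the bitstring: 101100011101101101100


Decoding step by step:
Bits 101 -> G
Bits 100 -> D
Bits 011 -> C
Bits 101 -> G
Bits 101 -> G
Bits 101 -> G
Bits 100 -> D


Decoded message: GDCGGGD


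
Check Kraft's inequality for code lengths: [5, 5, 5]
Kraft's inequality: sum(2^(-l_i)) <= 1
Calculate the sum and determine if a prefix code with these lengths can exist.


Sum = 2^(-5) + 2^(-5) + 2^(-5)
    = 0.03125 + 0.03125 + 0.03125
    = 3/32 = 0.09375
Since 0.09375 <= 1, Kraft's inequality IS satisfied.
A prefix code with these lengths CAN exist.

Kraft sum = 0.09375. Satisfied.


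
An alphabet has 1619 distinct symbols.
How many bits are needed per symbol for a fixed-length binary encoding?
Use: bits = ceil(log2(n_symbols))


log2(1619) = 10.6609
Bracket: 2^10 = 1024 < 1619 <= 2^11 = 2048
So ceil(log2(1619)) = 11

bits = ceil(log2(1619)) = ceil(10.6609) = 11 bits


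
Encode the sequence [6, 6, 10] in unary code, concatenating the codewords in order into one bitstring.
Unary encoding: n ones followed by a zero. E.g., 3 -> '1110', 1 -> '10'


Encode each number as n ones followed by a terminating 0:
  6 -> 1111110 (7 bits)
  6 -> 1111110 (7 bits)
  10 -> 11111111110 (11 bits)
Total length = 7 + 7 + 11 = 25 bits.

Unary([6, 6, 10]) = 1111110111111011111111110 (25 bits)


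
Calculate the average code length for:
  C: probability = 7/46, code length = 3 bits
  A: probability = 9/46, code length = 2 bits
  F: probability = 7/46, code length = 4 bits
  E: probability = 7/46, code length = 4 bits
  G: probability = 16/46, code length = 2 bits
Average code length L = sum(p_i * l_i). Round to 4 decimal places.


Weighted contributions p_i * l_i:
  C: (7/46) * 3 = 21/46
  A: (9/46) * 2 = 18/46
  F: (7/46) * 4 = 28/46
  E: (7/46) * 4 = 28/46
  G: (16/46) * 2 = 32/46
Sum = (21 + 18 + 28 + 28 + 32)/46 = 127/46

L = 127/46 = 2.7609 bits/symbol


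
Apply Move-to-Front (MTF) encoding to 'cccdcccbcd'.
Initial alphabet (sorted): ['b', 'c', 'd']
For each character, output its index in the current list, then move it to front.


MTF encoding:
'c': index 1 in ['b', 'c', 'd'] -> ['c', 'b', 'd']
'c': index 0 in ['c', 'b', 'd'] -> ['c', 'b', 'd']
'c': index 0 in ['c', 'b', 'd'] -> ['c', 'b', 'd']
'd': index 2 in ['c', 'b', 'd'] -> ['d', 'c', 'b']
'c': index 1 in ['d', 'c', 'b'] -> ['c', 'd', 'b']
'c': index 0 in ['c', 'd', 'b'] -> ['c', 'd', 'b']
'c': index 0 in ['c', 'd', 'b'] -> ['c', 'd', 'b']
'b': index 2 in ['c', 'd', 'b'] -> ['b', 'c', 'd']
'c': index 1 in ['b', 'c', 'd'] -> ['c', 'b', 'd']
'd': index 2 in ['c', 'b', 'd'] -> ['d', 'c', 'b']


Output: [1, 0, 0, 2, 1, 0, 0, 2, 1, 2]


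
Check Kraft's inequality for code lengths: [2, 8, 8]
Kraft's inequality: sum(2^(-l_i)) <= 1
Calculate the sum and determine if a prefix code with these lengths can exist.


Sum = 2^(-2) + 2^(-8) + 2^(-8)
    = 0.25 + 0.00390625 + 0.00390625
    = 66/256 = 0.2578125
Since 0.2578125 <= 1, Kraft's inequality IS satisfied.
A prefix code with these lengths CAN exist.

Kraft sum = 0.2578125. Satisfied.


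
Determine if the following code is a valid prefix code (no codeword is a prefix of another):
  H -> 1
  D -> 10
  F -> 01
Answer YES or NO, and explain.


Checking each pair (does one codeword prefix another?):
  H='1' vs D='10': prefix -- VIOLATION

NO -- this is NOT a valid prefix code. H (1) is a prefix of D (10).


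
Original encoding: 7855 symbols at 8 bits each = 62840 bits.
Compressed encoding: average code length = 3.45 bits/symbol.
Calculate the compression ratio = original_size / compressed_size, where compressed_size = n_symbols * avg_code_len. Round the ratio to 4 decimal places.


original_size = n_symbols * orig_bits = 7855 * 8 = 62840 bits
compressed_size = n_symbols * avg_code_len = 7855 * 3.45 = 27099.75 bits
ratio = original_size / compressed_size = 62840 / 27099.75 = 2.3188

Compression ratio = 2.3188


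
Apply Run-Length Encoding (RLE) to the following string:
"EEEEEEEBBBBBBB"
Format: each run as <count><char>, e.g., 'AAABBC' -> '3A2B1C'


Scanning runs left to right:
  i=0: run of 'E' x 7 -> '7E'
  i=7: run of 'B' x 7 -> '7B'

RLE = 7E7B


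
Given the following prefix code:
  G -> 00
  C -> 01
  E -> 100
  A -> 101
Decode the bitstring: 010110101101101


Decoding step by step:
Bits 01 -> C
Bits 01 -> C
Bits 101 -> A
Bits 01 -> C
Bits 101 -> A
Bits 101 -> A


Decoded message: CCACAA


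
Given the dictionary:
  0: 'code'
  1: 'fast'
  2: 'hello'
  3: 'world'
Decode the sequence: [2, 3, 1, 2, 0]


Look up each index in the dictionary:
  2 -> 'hello'
  3 -> 'world'
  1 -> 'fast'
  2 -> 'hello'
  0 -> 'code'

Decoded: "hello world fast hello code"


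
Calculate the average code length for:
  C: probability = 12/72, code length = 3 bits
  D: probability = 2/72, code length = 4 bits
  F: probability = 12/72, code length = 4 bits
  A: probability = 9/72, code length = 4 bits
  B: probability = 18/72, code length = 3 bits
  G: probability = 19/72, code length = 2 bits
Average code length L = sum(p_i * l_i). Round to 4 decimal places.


Weighted contributions p_i * l_i:
  C: (12/72) * 3 = 36/72
  D: (2/72) * 4 = 8/72
  F: (12/72) * 4 = 48/72
  A: (9/72) * 4 = 36/72
  B: (18/72) * 3 = 54/72
  G: (19/72) * 2 = 38/72
Sum = (36 + 8 + 48 + 36 + 54 + 38)/72 = 220/72

L = 220/72 = 3.0556 bits/symbol


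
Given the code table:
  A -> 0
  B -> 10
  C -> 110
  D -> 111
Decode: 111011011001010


Decoding:
111 -> D
0 -> A
110 -> C
110 -> C
0 -> A
10 -> B
10 -> B


Result: DACCABB


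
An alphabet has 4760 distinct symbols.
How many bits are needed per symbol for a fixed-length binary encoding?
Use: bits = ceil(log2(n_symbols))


log2(4760) = 12.2167
Bracket: 2^12 = 4096 < 4760 <= 2^13 = 8192
So ceil(log2(4760)) = 13

bits = ceil(log2(4760)) = ceil(12.2167) = 13 bits


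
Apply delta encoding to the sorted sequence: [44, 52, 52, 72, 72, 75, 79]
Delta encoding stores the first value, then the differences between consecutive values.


First value: 44
Deltas:
  52 - 44 = 8
  52 - 52 = 0
  72 - 52 = 20
  72 - 72 = 0
  75 - 72 = 3
  79 - 75 = 4


Delta encoded: [44, 8, 0, 20, 0, 3, 4]


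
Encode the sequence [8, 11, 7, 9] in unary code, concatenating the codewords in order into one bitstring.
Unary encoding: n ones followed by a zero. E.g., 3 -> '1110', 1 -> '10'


Encode each number as n ones followed by a terminating 0:
  8 -> 111111110 (9 bits)
  11 -> 111111111110 (12 bits)
  7 -> 11111110 (8 bits)
  9 -> 1111111110 (10 bits)
Total length = 9 + 12 + 8 + 10 = 39 bits.

Unary([8, 11, 7, 9]) = 111111110111111111110111111101111111110 (39 bits)


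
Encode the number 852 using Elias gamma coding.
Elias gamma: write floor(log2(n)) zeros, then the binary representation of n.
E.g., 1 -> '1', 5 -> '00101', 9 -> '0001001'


num_bits = floor(log2(852)) + 1 = 10
leading_zeros = num_bits - 1 = 9
binary(852) = 1101010100

Elias gamma(852) = '000000000' + '1101010100' = 0000000001101010100 (19 bits)


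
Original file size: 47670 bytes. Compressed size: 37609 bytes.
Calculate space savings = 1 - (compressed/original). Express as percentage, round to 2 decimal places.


ratio = compressed/original = 37609/47670 = 0.788945
savings = 1 - ratio = 1 - 0.788945 = 0.211055
as a percentage: 0.211055 * 100 = 21.11%

Space savings = 1 - 37609/47670 = 21.11%


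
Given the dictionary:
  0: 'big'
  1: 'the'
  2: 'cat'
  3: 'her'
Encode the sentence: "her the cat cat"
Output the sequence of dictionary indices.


Look up each word in the dictionary:
  'her' -> 3
  'the' -> 1
  'cat' -> 2
  'cat' -> 2

Encoded: [3, 1, 2, 2]


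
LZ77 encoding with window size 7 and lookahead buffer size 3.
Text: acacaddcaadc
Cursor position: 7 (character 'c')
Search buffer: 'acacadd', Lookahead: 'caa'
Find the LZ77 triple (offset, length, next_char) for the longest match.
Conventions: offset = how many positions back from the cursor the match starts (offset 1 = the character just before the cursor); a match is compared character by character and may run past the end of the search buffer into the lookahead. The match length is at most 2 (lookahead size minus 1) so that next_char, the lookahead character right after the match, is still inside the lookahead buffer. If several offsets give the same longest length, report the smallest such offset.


Try each offset into the search buffer:
  offset=1 (pos 6, char 'd'): match length 0
  offset=2 (pos 5, char 'd'): match length 0
  offset=3 (pos 4, char 'a'): match length 0
  offset=4 (pos 3, char 'c'): match length 2
  offset=5 (pos 2, char 'a'): match length 0
  offset=6 (pos 1, char 'c'): match length 2
  offset=7 (pos 0, char 'a'): match length 0
Longest match has length 2, found at offsets 4, 6; take the smallest, offset 4.
next_char = character at position 7 + 2 = 9 -> 'a'

Best match: offset=4, length=2 (matching 'ca' starting at position 3)
LZ77 triple: (4, 2, 'a')


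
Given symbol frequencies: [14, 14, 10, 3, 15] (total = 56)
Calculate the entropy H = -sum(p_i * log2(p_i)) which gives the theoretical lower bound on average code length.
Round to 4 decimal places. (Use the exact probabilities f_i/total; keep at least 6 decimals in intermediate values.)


Per-symbol terms -p_i * log2(p_i) with p_i = f_i/56:
  p = 14/56 = 0.250000: log2(p) = -2.000000, -p*log2(p) = 0.500000
  p = 14/56 = 0.250000: log2(p) = -2.000000, -p*log2(p) = 0.500000
  p = 10/56 = 0.178571: log2(p) = -2.485427, -p*log2(p) = 0.443826
  p = 3/56 = 0.053571: log2(p) = -4.222392, -p*log2(p) = 0.226200
  p = 15/56 = 0.267857: log2(p) = -1.900464, -p*log2(p) = 0.509053
H = 0.500000 + 0.500000 + 0.443826 + 0.226200 + 0.509053 = 2.179079

H = 2.1791 bits/symbol


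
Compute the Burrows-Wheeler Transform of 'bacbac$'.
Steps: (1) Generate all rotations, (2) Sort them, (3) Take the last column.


Rotations (sorted):
  0: $bacbac -> last char: c
  1: ac$bacb -> last char: b
  2: acbac$b -> last char: b
  3: bac$bac -> last char: c
  4: bacbac$ -> last char: $
  5: c$bacba -> last char: a
  6: cbac$ba -> last char: a


BWT = cbbc$aa


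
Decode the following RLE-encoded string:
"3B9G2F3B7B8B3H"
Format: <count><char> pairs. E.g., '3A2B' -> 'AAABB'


Expanding each <count><char> pair:
  3B -> 'BBB'
  9G -> 'GGGGGGGGG'
  2F -> 'FF'
  3B -> 'BBB'
  7B -> 'BBBBBBB'
  8B -> 'BBBBBBBB'
  3H -> 'HHH'

Decoded = BBBGGGGGGGGGFFBBBBBBBBBBBBBBBBBBHHH


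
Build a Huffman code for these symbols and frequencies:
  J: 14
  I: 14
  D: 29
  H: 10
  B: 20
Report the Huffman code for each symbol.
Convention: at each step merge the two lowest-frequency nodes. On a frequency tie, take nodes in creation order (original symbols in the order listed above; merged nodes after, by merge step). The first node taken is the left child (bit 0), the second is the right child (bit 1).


Huffman tree construction:
Step 1: Merge H(10) + J(14) = 24
Step 2: Merge I(14) + B(20) = 34
Step 3: Merge (H+J)(24) + D(29) = 53
Step 4: Merge (I+B)(34) + ((H+J)+D)(53) = 87
Read each symbol's code off the tree from the root (left child = 0, right child = 1).

Codes:
  J: 101 (length 3)
  I: 00 (length 2)
  D: 11 (length 2)
  H: 100 (length 3)
  B: 01 (length 2)
Average code length: 198/87 = 2.2759 bits/symbol


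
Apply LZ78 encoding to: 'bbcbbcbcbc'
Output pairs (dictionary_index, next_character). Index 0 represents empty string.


LZ78 encoding steps:
Dictionary: {0: ''}
Step 1: w='' (idx 0), next='b' -> output (0, 'b'), add 'b' as idx 1
Step 2: w='b' (idx 1), next='c' -> output (1, 'c'), add 'bc' as idx 2
Step 3: w='b' (idx 1), next='b' -> output (1, 'b'), add 'bb' as idx 3
Step 4: w='' (idx 0), next='c' -> output (0, 'c'), add 'c' as idx 4
Step 5: w='bc' (idx 2), next='b' -> output (2, 'b'), add 'bcb' as idx 5
Step 6: w='c' (idx 4), end of input -> output (4, '')


Encoded: [(0, 'b'), (1, 'c'), (1, 'b'), (0, 'c'), (2, 'b'), (4, '')]


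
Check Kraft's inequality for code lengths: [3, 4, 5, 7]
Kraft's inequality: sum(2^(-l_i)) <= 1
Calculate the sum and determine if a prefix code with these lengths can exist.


Sum = 2^(-3) + 2^(-4) + 2^(-5) + 2^(-7)
    = 0.125 + 0.0625 + 0.03125 + 0.0078125
    = 29/128 = 0.2265625
Since 0.2265625 <= 1, Kraft's inequality IS satisfied.
A prefix code with these lengths CAN exist.

Kraft sum = 0.2265625. Satisfied.


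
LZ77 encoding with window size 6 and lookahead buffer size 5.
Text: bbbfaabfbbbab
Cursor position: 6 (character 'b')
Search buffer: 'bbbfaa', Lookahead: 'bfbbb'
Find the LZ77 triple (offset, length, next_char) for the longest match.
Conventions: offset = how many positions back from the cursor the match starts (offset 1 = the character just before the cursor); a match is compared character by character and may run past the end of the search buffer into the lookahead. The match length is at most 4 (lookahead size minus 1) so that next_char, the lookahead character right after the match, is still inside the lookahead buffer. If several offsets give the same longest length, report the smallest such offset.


Try each offset into the search buffer:
  offset=1 (pos 5, char 'a'): match length 0
  offset=2 (pos 4, char 'a'): match length 0
  offset=3 (pos 3, char 'f'): match length 0
  offset=4 (pos 2, char 'b'): match length 2
  offset=5 (pos 1, char 'b'): match length 1
  offset=6 (pos 0, char 'b'): match length 1
Longest match has length 2 at offset 4.
next_char = character at position 6 + 2 = 8 -> 'b'

Best match: offset=4, length=2 (matching 'bf' starting at position 2)
LZ77 triple: (4, 2, 'b')


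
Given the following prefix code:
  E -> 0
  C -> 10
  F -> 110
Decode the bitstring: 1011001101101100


Decoding step by step:
Bits 10 -> C
Bits 110 -> F
Bits 0 -> E
Bits 110 -> F
Bits 110 -> F
Bits 110 -> F
Bits 0 -> E


Decoded message: CFEFFFE


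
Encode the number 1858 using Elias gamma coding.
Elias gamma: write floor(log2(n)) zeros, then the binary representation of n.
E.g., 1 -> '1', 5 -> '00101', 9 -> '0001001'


num_bits = floor(log2(1858)) + 1 = 11
leading_zeros = num_bits - 1 = 10
binary(1858) = 11101000010

Elias gamma(1858) = '0000000000' + '11101000010' = 000000000011101000010 (21 bits)


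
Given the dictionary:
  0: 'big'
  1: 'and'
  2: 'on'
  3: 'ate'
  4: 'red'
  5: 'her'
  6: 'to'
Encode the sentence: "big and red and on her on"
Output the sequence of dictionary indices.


Look up each word in the dictionary:
  'big' -> 0
  'and' -> 1
  'red' -> 4
  'and' -> 1
  'on' -> 2
  'her' -> 5
  'on' -> 2

Encoded: [0, 1, 4, 1, 2, 5, 2]
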